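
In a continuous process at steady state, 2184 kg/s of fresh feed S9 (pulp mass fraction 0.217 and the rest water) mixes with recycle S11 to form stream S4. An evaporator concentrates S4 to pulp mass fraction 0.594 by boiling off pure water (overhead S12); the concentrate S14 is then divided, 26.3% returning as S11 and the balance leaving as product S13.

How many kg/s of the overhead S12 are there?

1386 kg/s

Overall pulp balance (none leaves overhead): pulp in fresh feed = pulp in product, i.e. 2184×0.217 = (1−0.263)·S14·0.594.
S14 = 473.93/(0.594×0.737) = 1082.6 kg/s.
Recycle S11 = 0.263×1082.6 = 284.72 kg/s.
Combined feed S4 = 2184 + 284.72 = 2468.7 kg/s.
Overhead S12 = S4 − S14 = 2468.7 − 1082.6 = 1386.1 kg/s.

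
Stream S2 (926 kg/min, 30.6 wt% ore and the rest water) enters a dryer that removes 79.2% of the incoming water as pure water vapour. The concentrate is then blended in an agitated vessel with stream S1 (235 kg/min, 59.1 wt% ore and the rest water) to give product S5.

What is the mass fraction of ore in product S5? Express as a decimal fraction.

0.648

Vapour removed = 0.792×0.694×926 = 508.97 kg/min; concentrate = 417.03 kg/min.
ore reaching the mixer = 283.36 (from concentrate) + 235×0.591 = 422.24 kg/min.
Product flow = 417.03 + 235 = 652.03 kg/min; ore fraction = 0.648.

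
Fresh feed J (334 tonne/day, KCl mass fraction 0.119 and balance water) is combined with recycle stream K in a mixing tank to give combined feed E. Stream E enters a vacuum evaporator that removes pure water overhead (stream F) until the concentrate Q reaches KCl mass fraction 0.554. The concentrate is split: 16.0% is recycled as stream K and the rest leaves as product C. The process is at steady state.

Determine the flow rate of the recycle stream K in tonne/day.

Overall KCl balance (none leaves overhead): KCl in fresh feed = KCl in product, i.e. 334×0.119 = (1−0.160)·Q·0.554.
Q = 39.746/(0.554×0.840) = 85.409 tonne/day.
Recycle K = 0.160×85.409 = 13.665 tonne/day.

13.67 tonne/day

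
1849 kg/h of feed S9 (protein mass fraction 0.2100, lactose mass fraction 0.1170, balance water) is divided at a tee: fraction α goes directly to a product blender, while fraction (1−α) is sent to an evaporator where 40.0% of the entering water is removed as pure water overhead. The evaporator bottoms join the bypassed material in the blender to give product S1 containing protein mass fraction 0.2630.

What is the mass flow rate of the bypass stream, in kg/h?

All 1849×0.210 = 388.29 kg/h of protein reaches S1, so S1 = 388.29/0.263 = 1476.4 kg/h and vapour = 372.61 kg/h.
The evaporator receives (1−α)·1849 of feed at 0.673 water and removes 0.400 of that water:
0.400×0.673×(1−α)×1849 = 372.61
(1−α) = 372.61/497.75 = 0.7486;  α = 0.2514.
Bypass flow = 0.2514×1849 = 464.85 kg/h.

464.9 kg/h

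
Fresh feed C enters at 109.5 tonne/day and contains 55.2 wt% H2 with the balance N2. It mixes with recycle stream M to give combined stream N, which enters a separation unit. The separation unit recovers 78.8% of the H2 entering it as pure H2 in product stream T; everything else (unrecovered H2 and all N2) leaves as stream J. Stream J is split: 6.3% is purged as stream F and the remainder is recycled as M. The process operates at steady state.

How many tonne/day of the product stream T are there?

59.44 tonne/day

H2 in N: m_A = 109.5×0.552 + (1−0.063)·(1−0.788)·m_A, so m_A = 60.444/0.8014 = 75.427 tonne/day.
Product T = 0.788×75.427 = 59.437 tonne/day.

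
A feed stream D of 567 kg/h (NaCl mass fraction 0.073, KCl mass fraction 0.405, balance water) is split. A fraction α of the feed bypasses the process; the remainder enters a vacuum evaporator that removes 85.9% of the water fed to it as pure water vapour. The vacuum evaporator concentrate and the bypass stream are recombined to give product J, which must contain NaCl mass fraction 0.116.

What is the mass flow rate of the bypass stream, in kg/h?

98.26 kg/h

All 567×0.073 = 41.391 kg/h of NaCl reaches J, so J = 41.391/0.116 = 356.82 kg/h and vapour = 210.18 kg/h.
The evaporator receives (1−α)·567 of feed at 0.522 water and removes 0.859 of that water:
0.859×0.522×(1−α)×567 = 210.18
(1−α) = 210.18/254.24 = 0.8267;  α = 0.1733.
Bypass flow = 0.1733×567 = 98.262 kg/h.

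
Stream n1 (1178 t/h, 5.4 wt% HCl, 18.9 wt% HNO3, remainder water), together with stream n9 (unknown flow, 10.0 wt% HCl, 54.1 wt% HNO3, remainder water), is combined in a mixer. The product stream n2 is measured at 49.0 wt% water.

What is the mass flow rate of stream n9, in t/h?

2401 t/h

Let n9 be the unknown flow. Total out = 1178 + n9.
water balance: 891.75 + 0.359·n9 = 0.490·(1178 + n9)
(0.359 − 0.490)·n9 = 0.490×1178 − 891.75 = -314.53
n9 = -314.53 / -0.131 = 2401 t/h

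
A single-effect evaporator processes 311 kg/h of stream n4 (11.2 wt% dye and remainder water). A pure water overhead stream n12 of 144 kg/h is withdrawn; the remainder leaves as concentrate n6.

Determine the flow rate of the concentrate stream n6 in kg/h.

Concentrate = 311 − 144 = 167 kg/h.

167 kg/h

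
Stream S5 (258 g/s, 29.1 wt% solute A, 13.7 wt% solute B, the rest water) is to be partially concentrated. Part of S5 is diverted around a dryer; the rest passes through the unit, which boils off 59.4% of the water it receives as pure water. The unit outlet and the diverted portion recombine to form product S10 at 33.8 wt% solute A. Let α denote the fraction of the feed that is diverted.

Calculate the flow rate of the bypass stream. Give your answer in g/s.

All 258×0.291 = 75.078 g/s of solute A reaches S10, so S10 = 75.078/0.338 = 222.12 g/s and vapour = 35.876 g/s.
The evaporator receives (1−α)·258 of feed at 0.572 water and removes 0.594 of that water:
0.594×0.572×(1−α)×258 = 35.876
(1−α) = 35.876/87.66 = 0.4093;  α = 0.5907.
Bypass flow = 0.5907×258 = 152.41 g/s.

152.4 g/s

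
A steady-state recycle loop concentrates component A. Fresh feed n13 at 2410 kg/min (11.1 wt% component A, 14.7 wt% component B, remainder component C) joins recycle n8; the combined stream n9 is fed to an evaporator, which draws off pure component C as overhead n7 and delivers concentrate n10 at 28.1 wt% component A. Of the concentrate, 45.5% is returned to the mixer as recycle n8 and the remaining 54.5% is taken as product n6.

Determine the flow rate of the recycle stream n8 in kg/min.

794.8 kg/min

Overall component A balance (none leaves overhead): component A in fresh feed = component A in product, i.e. 2410×0.111 = (1−0.455)·n10·0.281.
n10 = 267.51/(0.281×0.545) = 1746.8 kg/min.
Recycle n8 = 0.455×1746.8 = 794.78 kg/min.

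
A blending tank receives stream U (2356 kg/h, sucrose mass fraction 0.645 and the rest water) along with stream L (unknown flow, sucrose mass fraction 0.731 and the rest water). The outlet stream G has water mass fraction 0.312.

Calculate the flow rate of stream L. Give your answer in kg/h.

Let L be the unknown flow. Total out = 2356 + L.
water balance: 836.38 + 0.269·L = 0.312·(2356 + L)
(0.269 − 0.312)·L = 0.312×2356 − 836.38 = -101.31
L = -101.31 / -0.043 = 2356 kg/h

2356 kg/h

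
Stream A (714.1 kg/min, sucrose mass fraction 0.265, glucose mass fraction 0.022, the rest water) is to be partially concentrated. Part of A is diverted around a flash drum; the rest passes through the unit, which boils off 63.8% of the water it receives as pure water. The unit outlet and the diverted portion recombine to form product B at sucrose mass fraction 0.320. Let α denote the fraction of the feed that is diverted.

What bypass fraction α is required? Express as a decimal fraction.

All 714.1×0.265 = 189.24 kg/min of sucrose reaches B, so B = 189.24/0.320 = 591.36 kg/min and vapour = 122.74 kg/min.
The evaporator receives (1−α)·714.1 of feed at 0.713 water and removes 0.638 of that water:
0.638×0.713×(1−α)×714.1 = 122.74
(1−α) = 122.74/324.84 = 0.3778;  α = 0.6222.

0.622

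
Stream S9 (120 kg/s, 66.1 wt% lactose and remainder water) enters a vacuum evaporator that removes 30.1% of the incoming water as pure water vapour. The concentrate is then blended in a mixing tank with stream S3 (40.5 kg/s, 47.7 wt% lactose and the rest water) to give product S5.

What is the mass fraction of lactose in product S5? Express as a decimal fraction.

Vapour removed = 0.301×0.339×120 = 12.245 kg/s; concentrate = 107.76 kg/s.
lactose reaching the mixer = 79.32 (from concentrate) + 40.5×0.477 = 98.639 kg/s.
Product flow = 107.76 + 40.5 = 148.26 kg/s; lactose fraction = 0.665.

0.665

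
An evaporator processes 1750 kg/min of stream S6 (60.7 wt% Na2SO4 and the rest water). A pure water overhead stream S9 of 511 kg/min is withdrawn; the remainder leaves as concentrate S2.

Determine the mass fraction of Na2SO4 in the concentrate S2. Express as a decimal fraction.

0.8573

Na2SO4 is not removed: 1750×0.607 = 1062.2 kg/min of Na2SO4 enters S2.
Concentrate = 1750 − 511 = 1239 kg/min.
Mass fraction = 1062.2/1239 = 0.8573.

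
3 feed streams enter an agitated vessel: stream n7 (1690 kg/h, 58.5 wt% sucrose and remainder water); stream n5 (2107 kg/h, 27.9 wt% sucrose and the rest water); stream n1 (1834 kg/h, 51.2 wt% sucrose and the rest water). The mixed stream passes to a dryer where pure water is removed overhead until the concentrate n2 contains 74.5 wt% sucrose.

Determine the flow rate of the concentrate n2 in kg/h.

sucrose entering = 1690×0.585 + 2107×0.279 + 1834×0.512 = 2515.5 kg/h.
All sucrose reports to n2, so n2 = 2515.5/0.745 = 3376.5 kg/h.

3377 kg/h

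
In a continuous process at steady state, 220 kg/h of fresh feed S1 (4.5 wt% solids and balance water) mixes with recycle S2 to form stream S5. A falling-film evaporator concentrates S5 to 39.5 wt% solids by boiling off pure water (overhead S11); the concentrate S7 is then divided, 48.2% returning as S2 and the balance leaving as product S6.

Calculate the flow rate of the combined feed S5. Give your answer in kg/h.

243.3 kg/h

Overall solids balance (none leaves overhead): solids in fresh feed = solids in product, i.e. 220×0.045 = (1−0.482)·S7·0.395.
S7 = 9.9/(0.395×0.518) = 48.385 kg/h.
Recycle S2 = 0.482×48.385 = 23.321 kg/h.
Combined feed S5 = 220 + 23.321 = 243.32 kg/h.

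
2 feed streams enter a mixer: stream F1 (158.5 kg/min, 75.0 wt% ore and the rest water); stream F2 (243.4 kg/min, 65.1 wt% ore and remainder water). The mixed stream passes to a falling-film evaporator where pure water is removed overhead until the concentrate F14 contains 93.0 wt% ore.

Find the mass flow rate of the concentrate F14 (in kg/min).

ore entering = 158.5×0.750 + 243.4×0.651 = 277.33 kg/min.
All ore reports to F14, so F14 = 277.33/0.930 = 298.2 kg/min.

298.2 kg/min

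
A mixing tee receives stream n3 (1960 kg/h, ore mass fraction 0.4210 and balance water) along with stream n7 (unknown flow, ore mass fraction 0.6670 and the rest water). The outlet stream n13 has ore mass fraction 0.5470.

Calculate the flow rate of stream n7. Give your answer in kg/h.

Let n7 be the unknown flow. Total out = 1960 + n7.
ore balance: 825.16 + 0.667·n7 = 0.547·(1960 + n7)
(0.667 − 0.547)·n7 = 0.547×1960 − 825.16 = 246.96
n7 = 246.96 / 0.120 = 2058 kg/h

2058 kg/h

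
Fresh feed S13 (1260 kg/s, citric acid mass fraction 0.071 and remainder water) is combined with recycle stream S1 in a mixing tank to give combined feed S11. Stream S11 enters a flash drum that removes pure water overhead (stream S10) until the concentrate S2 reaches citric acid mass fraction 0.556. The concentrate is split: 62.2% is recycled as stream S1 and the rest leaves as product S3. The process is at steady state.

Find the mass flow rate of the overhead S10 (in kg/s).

Overall citric acid balance (none leaves overhead): citric acid in fresh feed = citric acid in product, i.e. 1260×0.071 = (1−0.622)·S2·0.556.
S2 = 89.46/(0.556×0.378) = 425.66 kg/s.
Recycle S1 = 0.622×425.66 = 264.76 kg/s.
Combined feed S11 = 1260 + 264.76 = 1524.8 kg/s.
Overhead S10 = S11 − S2 = 1524.8 − 425.66 = 1099.1 kg/s.

1099 kg/s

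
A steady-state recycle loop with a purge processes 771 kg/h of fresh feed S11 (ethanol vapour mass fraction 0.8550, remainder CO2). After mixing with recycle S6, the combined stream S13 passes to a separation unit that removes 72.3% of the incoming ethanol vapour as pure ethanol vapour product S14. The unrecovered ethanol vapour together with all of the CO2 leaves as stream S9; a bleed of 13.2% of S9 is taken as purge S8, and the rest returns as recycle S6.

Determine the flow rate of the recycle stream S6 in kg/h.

CO2 enters only via S11 and leaves only via the purge: 771×0.145 = 0.132×(CO2 in S9), and the separation unit passes all CO2, so CO2 in S13 = CO2 in S9 = 846.93 kg/h.
ethanol vapour in S13: m_A = 771×0.855 + (1−0.132)·(1−0.723)·m_A, so m_A = 659.21/0.7596 = 867.87 kg/h.
S9 = (1−0.723)×867.87 + 846.93 = 1087.3 kg/h.
Recycle S6 = (1−0.132)×1087.3 = 943.8 kg/h.

943.8 kg/h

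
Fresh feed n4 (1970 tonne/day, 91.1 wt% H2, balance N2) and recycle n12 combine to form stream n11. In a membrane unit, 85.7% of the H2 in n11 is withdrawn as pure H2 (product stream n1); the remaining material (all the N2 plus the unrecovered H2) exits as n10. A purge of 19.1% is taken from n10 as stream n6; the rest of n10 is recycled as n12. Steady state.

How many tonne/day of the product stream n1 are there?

1739 tonne/day

H2 in n11: m_A = 1970×0.911 + (1−0.191)·(1−0.857)·m_A, so m_A = 1794.7/0.8843 = 2029.5 tonne/day.
Product n1 = 0.857×2029.5 = 1739.2 tonne/day.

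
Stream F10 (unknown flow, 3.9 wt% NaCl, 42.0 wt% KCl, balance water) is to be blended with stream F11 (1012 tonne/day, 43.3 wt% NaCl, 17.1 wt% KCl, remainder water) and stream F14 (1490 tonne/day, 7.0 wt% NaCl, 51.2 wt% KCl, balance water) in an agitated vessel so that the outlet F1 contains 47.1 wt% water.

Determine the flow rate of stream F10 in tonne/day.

2212 tonne/day

Let F10 be the unknown flow. Total out = 2502 + F10.
water balance: 1023.6 + 0.541·F10 = 0.471·(2502 + F10)
(0.541 − 0.471)·F10 = 0.471×2502 − 1023.6 = 154.87
F10 = 154.87 / 0.070 = 2212.4 tonne/day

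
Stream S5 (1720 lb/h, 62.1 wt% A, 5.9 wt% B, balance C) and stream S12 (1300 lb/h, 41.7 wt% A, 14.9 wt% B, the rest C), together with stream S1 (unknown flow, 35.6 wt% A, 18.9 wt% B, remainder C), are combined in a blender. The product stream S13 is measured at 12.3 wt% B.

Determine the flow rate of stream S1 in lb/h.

1156 lb/h

Let S1 be the unknown flow. Total out = 3020 + S1.
B balance: 295.18 + 0.189·S1 = 0.123·(3020 + S1)
(0.189 − 0.123)·S1 = 0.123×3020 − 295.18 = 76.28
S1 = 76.28 / 0.066 = 1155.8 lb/h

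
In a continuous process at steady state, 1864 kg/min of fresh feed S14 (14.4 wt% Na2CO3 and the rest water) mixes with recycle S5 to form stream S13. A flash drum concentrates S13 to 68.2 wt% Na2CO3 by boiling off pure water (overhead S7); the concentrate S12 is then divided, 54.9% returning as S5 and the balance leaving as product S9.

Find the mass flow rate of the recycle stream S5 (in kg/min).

Overall Na2CO3 balance (none leaves overhead): Na2CO3 in fresh feed = Na2CO3 in product, i.e. 1864×0.144 = (1−0.549)·S12·0.682.
S12 = 268.42/(0.682×0.451) = 872.66 kg/min.
Recycle S5 = 0.549×872.66 = 479.09 kg/min.

479.1 kg/min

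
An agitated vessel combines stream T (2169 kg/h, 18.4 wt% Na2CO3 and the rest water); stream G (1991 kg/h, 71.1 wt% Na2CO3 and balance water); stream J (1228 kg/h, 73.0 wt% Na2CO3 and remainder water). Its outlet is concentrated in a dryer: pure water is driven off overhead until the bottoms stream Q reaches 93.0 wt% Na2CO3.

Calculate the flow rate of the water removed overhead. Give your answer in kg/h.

Na2CO3 entering = 2169×0.184 + 1991×0.711 + 1228×0.730 = 2711.1 kg/h.
All Na2CO3 reports to Q, so Q = 2711.1/0.930 = 2915.2 kg/h.
Total feed = 5388 kg/h; overhead = 5388 − 2915.2 = 2472.8 kg/h.

2473 kg/h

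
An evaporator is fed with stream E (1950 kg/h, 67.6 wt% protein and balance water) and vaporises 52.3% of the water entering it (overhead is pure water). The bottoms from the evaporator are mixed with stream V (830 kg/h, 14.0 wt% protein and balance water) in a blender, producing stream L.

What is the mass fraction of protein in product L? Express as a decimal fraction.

0.586

Vapour removed = 0.523×0.324×1950 = 330.43 kg/h; concentrate = 1619.6 kg/h.
protein reaching the mixer = 1318.2 (from concentrate) + 830×0.140 = 1434.4 kg/h.
Product flow = 1619.6 + 830 = 2449.6 kg/h; protein fraction = 0.586.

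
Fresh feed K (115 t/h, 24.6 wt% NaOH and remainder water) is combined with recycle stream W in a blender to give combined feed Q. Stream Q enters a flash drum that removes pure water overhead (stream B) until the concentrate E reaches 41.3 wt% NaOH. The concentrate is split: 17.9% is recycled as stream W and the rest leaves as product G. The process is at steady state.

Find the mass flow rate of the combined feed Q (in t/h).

Overall NaOH balance (none leaves overhead): NaOH in fresh feed = NaOH in product, i.e. 115×0.246 = (1−0.179)·E·0.413.
E = 28.29/(0.413×0.821) = 83.433 t/h.
Recycle W = 0.179×83.433 = 14.935 t/h.
Combined feed Q = 115 + 14.935 = 129.93 t/h.

129.9 t/h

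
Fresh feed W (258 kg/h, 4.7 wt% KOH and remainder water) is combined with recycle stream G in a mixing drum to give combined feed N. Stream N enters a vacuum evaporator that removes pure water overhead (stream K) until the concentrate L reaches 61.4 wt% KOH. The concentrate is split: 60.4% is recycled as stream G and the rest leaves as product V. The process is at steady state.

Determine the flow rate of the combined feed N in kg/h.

Overall KOH balance (none leaves overhead): KOH in fresh feed = KOH in product, i.e. 258×0.047 = (1−0.604)·L·0.614.
L = 12.126/(0.614×0.396) = 49.872 kg/h.
Recycle G = 0.604×49.872 = 30.122 kg/h.
Combined feed N = 258 + 30.122 = 288.12 kg/h.

288.1 kg/h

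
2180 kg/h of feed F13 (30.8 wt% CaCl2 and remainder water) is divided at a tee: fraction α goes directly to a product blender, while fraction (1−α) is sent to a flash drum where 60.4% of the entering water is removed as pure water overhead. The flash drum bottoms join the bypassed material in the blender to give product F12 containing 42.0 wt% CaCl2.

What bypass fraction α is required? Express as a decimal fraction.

All 2180×0.308 = 671.44 kg/h of CaCl2 reaches F12, so F12 = 671.44/0.420 = 1598.7 kg/h and vapour = 581.33 kg/h.
The evaporator receives (1−α)·2180 of feed at 0.692 water and removes 0.604 of that water:
0.604×0.692×(1−α)×2180 = 581.33
(1−α) = 581.33/911.17 = 0.6380;  α = 0.3620.

0.362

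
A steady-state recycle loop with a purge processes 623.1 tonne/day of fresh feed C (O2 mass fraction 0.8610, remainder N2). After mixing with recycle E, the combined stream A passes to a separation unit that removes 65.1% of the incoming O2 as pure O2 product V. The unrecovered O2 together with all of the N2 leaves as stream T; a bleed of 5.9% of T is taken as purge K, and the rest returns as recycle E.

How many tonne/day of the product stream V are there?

520 tonne/day

O2 in A: m_A = 623.1×0.861 + (1−0.059)·(1−0.651)·m_A, so m_A = 536.49/0.6716 = 798.83 tonne/day.
Product V = 0.651×798.83 = 520.04 tonne/day.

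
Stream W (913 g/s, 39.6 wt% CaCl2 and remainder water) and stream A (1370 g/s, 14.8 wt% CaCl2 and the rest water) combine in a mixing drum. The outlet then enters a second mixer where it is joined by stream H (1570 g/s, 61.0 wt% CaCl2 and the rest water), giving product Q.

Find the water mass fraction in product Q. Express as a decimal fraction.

0.605

Overall, product flow = 3853 g/s.
water in = 913×0.604 + 1370×0.852 + 1570×0.390 = 2331 g/s.
water fraction in Q = 0.605.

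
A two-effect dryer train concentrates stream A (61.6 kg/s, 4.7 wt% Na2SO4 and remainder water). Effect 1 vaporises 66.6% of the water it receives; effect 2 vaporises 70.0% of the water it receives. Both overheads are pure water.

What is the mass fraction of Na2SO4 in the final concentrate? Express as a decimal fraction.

water in feed = 61.6×0.953 = 58.705 kg/s.
After stage 1: water left = (1−0.666)×58.705 = 19.607; stream total = 22.503 kg/s.
After stage 2: water left = (1−0.700)×19.607 = 5.8822; final concentrate = 8.7774 kg/s.
Na2SO4 fraction = 2.8952/8.7774 = 0.3298.

0.3298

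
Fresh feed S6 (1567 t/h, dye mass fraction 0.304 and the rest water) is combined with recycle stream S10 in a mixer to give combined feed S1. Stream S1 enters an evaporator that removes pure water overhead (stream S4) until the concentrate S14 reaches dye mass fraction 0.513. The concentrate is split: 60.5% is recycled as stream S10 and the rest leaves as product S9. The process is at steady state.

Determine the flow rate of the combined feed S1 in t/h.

Overall dye balance (none leaves overhead): dye in fresh feed = dye in product, i.e. 1567×0.304 = (1−0.605)·S14·0.513.
S14 = 476.37/(0.513×0.395) = 2350.9 t/h.
Recycle S10 = 0.605×2350.9 = 1422.3 t/h.
Combined feed S1 = 1567 + 1422.3 = 2989.3 t/h.

2989 t/h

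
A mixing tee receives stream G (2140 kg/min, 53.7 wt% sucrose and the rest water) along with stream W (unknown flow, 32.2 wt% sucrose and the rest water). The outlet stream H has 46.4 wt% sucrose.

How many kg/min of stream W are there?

1100 kg/min

Let W be the unknown flow. Total out = 2140 + W.
sucrose balance: 1149.2 + 0.322·W = 0.464·(2140 + W)
(0.322 − 0.464)·W = 0.464×2140 − 1149.2 = -156.22
W = -156.22 / -0.142 = 1100.1 kg/min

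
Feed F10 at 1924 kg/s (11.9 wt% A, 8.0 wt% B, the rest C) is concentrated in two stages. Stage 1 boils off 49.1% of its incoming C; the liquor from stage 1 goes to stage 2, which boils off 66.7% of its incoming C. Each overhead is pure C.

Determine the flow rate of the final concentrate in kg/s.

C in feed = 1924×0.801 = 1541.1 kg/s.
After stage 1: C left = (1−0.491)×1541.1 = 784.43; stream total = 1167.3 kg/s.
After stage 2: C left = (1−0.667)×784.43 = 261.22; final concentrate = 644.09 kg/s.

644.1 kg/s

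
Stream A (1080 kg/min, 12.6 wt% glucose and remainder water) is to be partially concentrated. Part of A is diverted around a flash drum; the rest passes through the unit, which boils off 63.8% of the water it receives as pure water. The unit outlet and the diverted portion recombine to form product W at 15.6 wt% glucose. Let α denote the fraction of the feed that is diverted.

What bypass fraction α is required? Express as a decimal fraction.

All 1080×0.126 = 136.08 kg/min of glucose reaches W, so W = 136.08/0.156 = 872.31 kg/min and vapour = 207.69 kg/min.
The evaporator receives (1−α)·1080 of feed at 0.874 water and removes 0.638 of that water:
0.638×0.874×(1−α)×1080 = 207.69
(1−α) = 207.69/602.22 = 0.3449;  α = 0.6551.

0.655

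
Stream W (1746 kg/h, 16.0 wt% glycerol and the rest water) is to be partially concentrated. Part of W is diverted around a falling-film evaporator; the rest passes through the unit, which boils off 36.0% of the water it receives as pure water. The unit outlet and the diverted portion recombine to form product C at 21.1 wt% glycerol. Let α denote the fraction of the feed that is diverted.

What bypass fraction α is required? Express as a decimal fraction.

0.201

All 1746×0.160 = 279.36 kg/h of glycerol reaches C, so C = 279.36/0.211 = 1324 kg/h and vapour = 422.02 kg/h.
The evaporator receives (1−α)·1746 of feed at 0.840 water and removes 0.360 of that water:
0.360×0.840×(1−α)×1746 = 422.02
(1−α) = 422.02/527.99 = 0.7993;  α = 0.2007.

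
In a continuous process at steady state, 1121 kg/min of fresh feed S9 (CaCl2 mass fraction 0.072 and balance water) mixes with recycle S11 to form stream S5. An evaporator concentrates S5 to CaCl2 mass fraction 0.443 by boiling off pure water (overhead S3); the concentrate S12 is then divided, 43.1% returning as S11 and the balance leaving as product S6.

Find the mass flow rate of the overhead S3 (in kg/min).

938.8 kg/min

Overall CaCl2 balance (none leaves overhead): CaCl2 in fresh feed = CaCl2 in product, i.e. 1121×0.072 = (1−0.431)·S12·0.443.
S12 = 80.712/(0.443×0.569) = 320.2 kg/min.
Recycle S11 = 0.431×320.2 = 138.01 kg/min.
Combined feed S5 = 1121 + 138.01 = 1259 kg/min.
Overhead S3 = S5 − S12 = 1259 − 320.2 = 938.81 kg/min.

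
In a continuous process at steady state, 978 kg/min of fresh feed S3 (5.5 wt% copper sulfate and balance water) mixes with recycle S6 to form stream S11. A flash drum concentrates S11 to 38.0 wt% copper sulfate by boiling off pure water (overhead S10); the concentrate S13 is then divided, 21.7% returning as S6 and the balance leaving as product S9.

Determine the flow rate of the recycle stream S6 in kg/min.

Overall copper sulfate balance (none leaves overhead): copper sulfate in fresh feed = copper sulfate in product, i.e. 978×0.055 = (1−0.217)·S13·0.380.
S13 = 53.79/(0.380×0.783) = 180.78 kg/min.
Recycle S6 = 0.217×180.78 = 39.23 kg/min.

39.23 kg/min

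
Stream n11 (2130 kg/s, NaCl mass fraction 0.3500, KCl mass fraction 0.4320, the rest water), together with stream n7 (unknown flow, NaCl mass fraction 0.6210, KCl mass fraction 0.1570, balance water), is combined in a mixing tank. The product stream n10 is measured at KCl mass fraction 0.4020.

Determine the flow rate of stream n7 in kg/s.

260.8 kg/s

Let n7 be the unknown flow. Total out = 2130 + n7.
KCl balance: 920.16 + 0.157·n7 = 0.402·(2130 + n7)
(0.157 − 0.402)·n7 = 0.402×2130 − 920.16 = -63.9
n7 = -63.9 / -0.245 = 260.82 kg/s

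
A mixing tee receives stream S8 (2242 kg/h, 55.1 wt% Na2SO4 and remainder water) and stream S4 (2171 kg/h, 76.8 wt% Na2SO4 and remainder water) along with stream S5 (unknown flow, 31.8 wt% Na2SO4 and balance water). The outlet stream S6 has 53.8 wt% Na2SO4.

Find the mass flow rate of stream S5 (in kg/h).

Let S5 be the unknown flow. Total out = 4413 + S5.
Na2SO4 balance: 2902.7 + 0.318·S5 = 0.538·(4413 + S5)
(0.318 − 0.538)·S5 = 0.538×4413 − 2902.7 = -528.48
S5 = -528.48 / -0.220 = 2402.2 kg/h

2402 kg/h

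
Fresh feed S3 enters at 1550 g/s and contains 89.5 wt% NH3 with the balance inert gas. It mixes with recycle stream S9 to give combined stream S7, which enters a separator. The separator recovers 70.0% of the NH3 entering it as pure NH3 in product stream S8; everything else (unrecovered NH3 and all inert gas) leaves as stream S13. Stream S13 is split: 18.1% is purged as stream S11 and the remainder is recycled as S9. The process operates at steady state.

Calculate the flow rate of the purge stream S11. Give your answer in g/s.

262.6 g/s

inert gas enters only via S3 and leaves only via the purge: 1550×0.105 = 0.181×(inert gas in S13), and the separator passes all inert gas, so inert gas in S7 = inert gas in S13 = 899.17 g/s.
NH3 in S7: m_A = 1550×0.895 + (1−0.181)·(1−0.700)·m_A, so m_A = 1387.2/0.7543 = 1839.1 g/s.
S13 = (1−0.700)×1839.1 + 899.17 = 1450.9 g/s.
Purge S11 = 0.181×1450.9 = 262.61 g/s.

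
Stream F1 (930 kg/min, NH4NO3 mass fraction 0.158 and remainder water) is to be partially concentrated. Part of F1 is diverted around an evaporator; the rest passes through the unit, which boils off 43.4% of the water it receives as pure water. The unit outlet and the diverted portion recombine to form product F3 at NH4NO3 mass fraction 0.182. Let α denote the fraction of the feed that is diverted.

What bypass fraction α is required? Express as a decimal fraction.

0.639

All 930×0.158 = 146.94 kg/min of NH4NO3 reaches F3, so F3 = 146.94/0.182 = 807.36 kg/min and vapour = 122.64 kg/min.
The evaporator receives (1−α)·930 of feed at 0.842 water and removes 0.434 of that water:
0.434×0.842×(1−α)×930 = 122.64
(1−α) = 122.64/339.85 = 0.3609;  α = 0.6391.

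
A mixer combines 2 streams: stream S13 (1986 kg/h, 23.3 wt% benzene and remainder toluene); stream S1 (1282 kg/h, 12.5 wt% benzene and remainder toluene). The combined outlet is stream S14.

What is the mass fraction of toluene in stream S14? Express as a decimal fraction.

Total flow out = 1986 + 1282 = 3268 kg/h.
toluene in = 1986×0.767 + 1282×0.875 = 2645 kg/h.
toluene mass fraction in S14 = 2645/3268 = 0.809.

0.809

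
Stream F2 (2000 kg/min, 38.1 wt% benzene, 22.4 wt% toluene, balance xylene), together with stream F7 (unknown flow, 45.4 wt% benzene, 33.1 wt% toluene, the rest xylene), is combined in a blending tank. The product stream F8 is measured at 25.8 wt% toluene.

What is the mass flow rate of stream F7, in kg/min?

Let F7 be the unknown flow. Total out = 2000 + F7.
toluene balance: 448 + 0.331·F7 = 0.258·(2000 + F7)
(0.331 − 0.258)·F7 = 0.258×2000 − 448 = 68
F7 = 68 / 0.073 = 931.51 kg/min

931.5 kg/min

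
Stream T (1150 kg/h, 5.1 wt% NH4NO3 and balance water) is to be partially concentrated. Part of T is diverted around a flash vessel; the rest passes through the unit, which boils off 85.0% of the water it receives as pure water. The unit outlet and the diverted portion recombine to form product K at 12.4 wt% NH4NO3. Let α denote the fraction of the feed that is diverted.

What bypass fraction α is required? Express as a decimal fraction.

All 1150×0.051 = 58.65 kg/h of NH4NO3 reaches K, so K = 58.65/0.124 = 472.98 kg/h and vapour = 677.02 kg/h.
The evaporator receives (1−α)·1150 of feed at 0.949 water and removes 0.850 of that water:
0.850×0.949×(1−α)×1150 = 677.02
(1−α) = 677.02/927.65 = 0.7298;  α = 0.2702.

0.270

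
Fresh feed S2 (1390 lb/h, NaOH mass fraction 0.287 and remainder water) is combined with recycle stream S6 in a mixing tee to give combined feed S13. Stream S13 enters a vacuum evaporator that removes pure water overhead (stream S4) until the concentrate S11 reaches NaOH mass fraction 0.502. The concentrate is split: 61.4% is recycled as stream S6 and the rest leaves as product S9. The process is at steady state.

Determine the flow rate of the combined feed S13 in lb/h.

Overall NaOH balance (none leaves overhead): NaOH in fresh feed = NaOH in product, i.e. 1390×0.287 = (1−0.614)·S11·0.502.
S11 = 398.93/(0.502×0.386) = 2058.8 lb/h.
Recycle S6 = 0.614×2058.8 = 1264.1 lb/h.
Combined feed S13 = 1390 + 1264.1 = 2654.1 lb/h.

2654 lb/h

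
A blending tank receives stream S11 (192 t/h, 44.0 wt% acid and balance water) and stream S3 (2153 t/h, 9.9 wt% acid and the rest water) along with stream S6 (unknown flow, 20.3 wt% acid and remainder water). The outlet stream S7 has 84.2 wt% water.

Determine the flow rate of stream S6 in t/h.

1620 t/h

Let S6 be the unknown flow. Total out = 2345 + S6.
water balance: 2047.4 + 0.797·S6 = 0.842·(2345 + S6)
(0.797 − 0.842)·S6 = 0.842×2345 − 2047.4 = -72.883
S6 = -72.883 / -0.045 = 1619.6 t/h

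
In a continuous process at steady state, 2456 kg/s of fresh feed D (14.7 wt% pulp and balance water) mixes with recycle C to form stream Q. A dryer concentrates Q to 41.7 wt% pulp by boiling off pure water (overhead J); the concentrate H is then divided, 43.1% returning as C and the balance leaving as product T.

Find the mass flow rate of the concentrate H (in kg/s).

Overall pulp balance (none leaves overhead): pulp in fresh feed = pulp in product, i.e. 2456×0.147 = (1−0.431)·H·0.417.
H = 361.03/(0.417×0.569) = 1521.6 kg/s.

1522 kg/s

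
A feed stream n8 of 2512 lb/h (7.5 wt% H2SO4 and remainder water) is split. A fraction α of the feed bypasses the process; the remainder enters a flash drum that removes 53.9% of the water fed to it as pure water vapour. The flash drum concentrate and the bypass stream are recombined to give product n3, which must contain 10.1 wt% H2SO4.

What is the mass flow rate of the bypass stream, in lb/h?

All 2512×0.075 = 188.4 lb/h of H2SO4 reaches n3, so n3 = 188.4/0.101 = 1865.3 lb/h and vapour = 646.65 lb/h.
The evaporator receives (1−α)·2512 of feed at 0.925 water and removes 0.539 of that water:
0.539×0.925×(1−α)×2512 = 646.65
(1−α) = 646.65/1252.4 = 0.5163;  α = 0.4837.
Bypass flow = 0.4837×2512 = 1215 lb/h.

1215 lb/h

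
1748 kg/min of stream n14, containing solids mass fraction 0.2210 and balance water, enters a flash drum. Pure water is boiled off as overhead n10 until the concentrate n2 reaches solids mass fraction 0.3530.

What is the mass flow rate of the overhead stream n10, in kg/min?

653.6 kg/min

solids is conserved: 1748×0.221 = 386.31 kg/min all reports to the concentrate.
Concentrate = 386.31/(target fraction) = 1094.4 kg/min.
Overhead = 1748 − 1094.4 = 653.64 kg/min.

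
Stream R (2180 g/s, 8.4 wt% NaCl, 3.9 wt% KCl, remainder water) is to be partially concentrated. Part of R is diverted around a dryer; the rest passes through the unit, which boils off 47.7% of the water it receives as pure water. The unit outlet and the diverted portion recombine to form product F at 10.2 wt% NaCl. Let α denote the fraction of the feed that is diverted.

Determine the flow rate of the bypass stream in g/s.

1260 g/s

All 2180×0.084 = 183.12 g/s of NaCl reaches F, so F = 183.12/0.102 = 1795.3 g/s and vapour = 384.71 g/s.
The evaporator receives (1−α)·2180 of feed at 0.877 water and removes 0.477 of that water:
0.477×0.877×(1−α)×2180 = 384.71
(1−α) = 384.71/911.96 = 0.4218;  α = 0.5782.
Bypass flow = 0.5782×2180 = 1260.4 g/s.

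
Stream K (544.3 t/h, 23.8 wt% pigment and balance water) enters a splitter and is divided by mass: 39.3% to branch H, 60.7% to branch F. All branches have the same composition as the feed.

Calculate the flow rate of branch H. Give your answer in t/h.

213.9 t/h

Branch H flow = 0.393×544.3 = 213.91 t/h.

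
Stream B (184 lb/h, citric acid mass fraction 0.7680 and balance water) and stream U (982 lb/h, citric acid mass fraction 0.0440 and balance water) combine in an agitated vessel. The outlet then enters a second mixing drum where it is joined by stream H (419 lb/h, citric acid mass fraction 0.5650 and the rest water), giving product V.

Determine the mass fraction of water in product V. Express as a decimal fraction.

Overall, product flow = 1585 lb/h.
water in = 184×0.232 + 982×0.956 + 419×0.435 = 1163.7 lb/h.
water fraction in V = 0.7342.

0.7342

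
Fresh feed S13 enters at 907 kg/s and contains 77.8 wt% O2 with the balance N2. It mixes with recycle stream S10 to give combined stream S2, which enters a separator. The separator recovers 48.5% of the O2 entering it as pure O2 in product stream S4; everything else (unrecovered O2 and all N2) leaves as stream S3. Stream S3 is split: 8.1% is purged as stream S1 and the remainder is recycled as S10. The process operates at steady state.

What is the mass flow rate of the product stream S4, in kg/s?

649.8 kg/s

O2 in S2: m_A = 907×0.778 + (1−0.081)·(1−0.485)·m_A, so m_A = 705.65/0.5267 = 1339.7 kg/s.
Product S4 = 0.485×1339.7 = 649.76 kg/s.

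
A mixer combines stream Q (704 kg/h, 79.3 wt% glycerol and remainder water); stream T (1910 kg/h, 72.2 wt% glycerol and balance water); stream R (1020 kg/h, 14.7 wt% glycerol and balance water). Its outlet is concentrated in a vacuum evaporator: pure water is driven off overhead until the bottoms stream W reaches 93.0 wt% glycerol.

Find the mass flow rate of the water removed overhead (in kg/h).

1390 kg/h

glycerol entering = 704×0.793 + 1910×0.722 + 1020×0.147 = 2087.2 kg/h.
All glycerol reports to W, so W = 2087.2/0.930 = 2244.3 kg/h.
Total feed = 3634 kg/h; overhead = 3634 − 2244.3 = 1389.7 kg/h.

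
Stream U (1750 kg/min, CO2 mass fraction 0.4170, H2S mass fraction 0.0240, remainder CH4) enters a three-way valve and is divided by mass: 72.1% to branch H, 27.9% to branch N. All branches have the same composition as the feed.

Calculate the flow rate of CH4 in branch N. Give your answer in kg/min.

272.9 kg/min

Branch N total = 0.279×1750 = 488.25 kg/min.
CH4 in N = 0.559×488.25 = 272.93 kg/min.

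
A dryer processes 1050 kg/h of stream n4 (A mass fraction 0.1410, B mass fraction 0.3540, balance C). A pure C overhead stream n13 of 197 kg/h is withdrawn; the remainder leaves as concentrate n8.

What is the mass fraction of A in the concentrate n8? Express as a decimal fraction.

A is not removed: 1050×0.141 = 148.05 kg/h of A enters n8.
Concentrate = 1050 − 197 = 853 kg/h.
Mass fraction = 148.05/853 = 0.1736.

0.1736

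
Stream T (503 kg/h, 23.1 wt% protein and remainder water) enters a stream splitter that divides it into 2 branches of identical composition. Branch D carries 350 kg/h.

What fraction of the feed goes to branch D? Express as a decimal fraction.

0.696

Fraction to D = 350/503 = 0.6958.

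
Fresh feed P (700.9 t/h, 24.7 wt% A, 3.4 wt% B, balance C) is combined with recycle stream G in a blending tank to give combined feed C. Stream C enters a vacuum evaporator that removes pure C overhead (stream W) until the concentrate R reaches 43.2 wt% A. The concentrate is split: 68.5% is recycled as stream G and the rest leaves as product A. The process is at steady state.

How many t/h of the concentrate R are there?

Overall A balance (none leaves overhead): A in fresh feed = A in product, i.e. 700.9×0.247 = (1−0.685)·R·0.432.
R = 173.12/(0.432×0.315) = 1272.2 t/h.

1272 t/h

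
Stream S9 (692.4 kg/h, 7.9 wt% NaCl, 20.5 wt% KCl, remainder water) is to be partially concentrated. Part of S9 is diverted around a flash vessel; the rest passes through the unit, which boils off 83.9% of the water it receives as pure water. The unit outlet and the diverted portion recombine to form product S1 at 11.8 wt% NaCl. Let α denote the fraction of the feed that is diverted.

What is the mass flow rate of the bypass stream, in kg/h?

311.5 kg/h

All 692.4×0.079 = 54.7 kg/h of NaCl reaches S1, so S1 = 54.7/0.118 = 463.56 kg/h and vapour = 228.84 kg/h.
The evaporator receives (1−α)·692.4 of feed at 0.716 water and removes 0.839 of that water:
0.839×0.716×(1−α)×692.4 = 228.84
(1−α) = 228.84/415.94 = 0.5502;  α = 0.4498.
Bypass flow = 0.4498×692.4 = 311.45 kg/h.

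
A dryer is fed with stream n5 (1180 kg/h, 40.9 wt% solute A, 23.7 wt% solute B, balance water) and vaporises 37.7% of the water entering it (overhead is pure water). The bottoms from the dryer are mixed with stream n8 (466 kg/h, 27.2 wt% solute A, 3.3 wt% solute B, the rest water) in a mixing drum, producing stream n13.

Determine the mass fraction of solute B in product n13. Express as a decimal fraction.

0.198

Vapour removed = 0.377×0.354×1180 = 157.48 kg/h; concentrate = 1022.5 kg/h.
solute B reaching the mixer = 279.66 (from concentrate) + 466×0.033 = 295.04 kg/h.
Product flow = 1022.5 + 466 = 1488.5 kg/h; solute B fraction = 0.198.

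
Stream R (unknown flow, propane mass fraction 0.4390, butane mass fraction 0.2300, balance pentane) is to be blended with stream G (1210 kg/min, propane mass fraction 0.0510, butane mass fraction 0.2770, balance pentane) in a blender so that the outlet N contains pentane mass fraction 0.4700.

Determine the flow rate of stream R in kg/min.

Let R be the unknown flow. Total out = 1210 + R.
pentane balance: 813.12 + 0.331·R = 0.470·(1210 + R)
(0.331 − 0.470)·R = 0.470×1210 − 813.12 = -244.42
R = -244.42 / -0.139 = 1758.4 kg/min

1758 kg/min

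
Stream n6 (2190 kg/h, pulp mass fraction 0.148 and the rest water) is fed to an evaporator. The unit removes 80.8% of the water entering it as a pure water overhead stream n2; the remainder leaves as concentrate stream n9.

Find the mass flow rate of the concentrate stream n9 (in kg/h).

682.4 kg/h

water entering = 2190×0.852 = 1865.9 kg/h; overhead removed = 0.808×1865.9 = 1507.6 kg/h.
Concentrate = 2190 − 1507.6 = 682.37 kg/h.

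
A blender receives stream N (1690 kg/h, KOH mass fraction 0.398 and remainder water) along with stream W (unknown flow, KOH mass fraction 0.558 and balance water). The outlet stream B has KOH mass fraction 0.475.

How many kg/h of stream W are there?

1568 kg/h

Let W be the unknown flow. Total out = 1690 + W.
KOH balance: 672.62 + 0.558·W = 0.475·(1690 + W)
(0.558 − 0.475)·W = 0.475×1690 − 672.62 = 130.13
W = 130.13 / 0.083 = 1567.8 kg/h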